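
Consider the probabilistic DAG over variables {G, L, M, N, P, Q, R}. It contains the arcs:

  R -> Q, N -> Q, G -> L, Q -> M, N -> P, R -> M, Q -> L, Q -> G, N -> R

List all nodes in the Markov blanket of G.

{L, Q}

Pa(G) = {Q}.
G has child L.
For each child, the remaining parents (spouses of G):
  L's other parent is Q.
Taking the union gives {L, Q}.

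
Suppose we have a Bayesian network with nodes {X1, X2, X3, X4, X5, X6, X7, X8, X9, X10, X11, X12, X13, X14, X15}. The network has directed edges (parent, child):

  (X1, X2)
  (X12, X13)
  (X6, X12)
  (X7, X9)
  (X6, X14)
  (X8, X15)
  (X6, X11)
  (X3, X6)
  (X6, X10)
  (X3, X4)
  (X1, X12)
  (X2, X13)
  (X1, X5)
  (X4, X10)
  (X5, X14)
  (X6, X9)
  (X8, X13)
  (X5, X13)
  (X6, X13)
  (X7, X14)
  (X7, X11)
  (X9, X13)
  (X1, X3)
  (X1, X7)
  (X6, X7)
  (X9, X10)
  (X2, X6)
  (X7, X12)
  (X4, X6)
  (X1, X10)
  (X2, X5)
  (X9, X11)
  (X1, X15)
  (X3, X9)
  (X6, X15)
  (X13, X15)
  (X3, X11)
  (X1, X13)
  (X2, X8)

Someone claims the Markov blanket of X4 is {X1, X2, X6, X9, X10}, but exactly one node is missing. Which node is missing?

X3

By definition, MB(X4) is built from X4's parents, X4's children, and the co-parents of X4.
X4's parents: X3.
Children of X4: X6, X10.
Parents of each child, excluding X4:
  X6 also has parents X2, X3.
  parents(X10) \ {X4} = {X1, X6, X9}.
MB(X4) = {X1, X2, X3, X6, X9, X10}.
Comparing with the claimed set, X3 is missing.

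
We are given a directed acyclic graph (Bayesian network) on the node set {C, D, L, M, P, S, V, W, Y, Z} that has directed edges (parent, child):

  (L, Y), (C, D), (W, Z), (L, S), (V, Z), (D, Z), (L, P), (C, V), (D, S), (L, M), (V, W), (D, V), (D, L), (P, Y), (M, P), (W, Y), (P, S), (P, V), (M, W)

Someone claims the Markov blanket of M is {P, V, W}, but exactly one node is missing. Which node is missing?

The Markov blanket of a node is its parents, its children, and the other parents of its children.
Parents of M: L.
Ch(M) = {P, W}.
Co-parents of M (other parents of its children):
  parents(P) \ {M} = {L}.
  W's other parent is V.
MB(M) = {L, P, V, W}.
Comparing with the claimed set, L is missing.

L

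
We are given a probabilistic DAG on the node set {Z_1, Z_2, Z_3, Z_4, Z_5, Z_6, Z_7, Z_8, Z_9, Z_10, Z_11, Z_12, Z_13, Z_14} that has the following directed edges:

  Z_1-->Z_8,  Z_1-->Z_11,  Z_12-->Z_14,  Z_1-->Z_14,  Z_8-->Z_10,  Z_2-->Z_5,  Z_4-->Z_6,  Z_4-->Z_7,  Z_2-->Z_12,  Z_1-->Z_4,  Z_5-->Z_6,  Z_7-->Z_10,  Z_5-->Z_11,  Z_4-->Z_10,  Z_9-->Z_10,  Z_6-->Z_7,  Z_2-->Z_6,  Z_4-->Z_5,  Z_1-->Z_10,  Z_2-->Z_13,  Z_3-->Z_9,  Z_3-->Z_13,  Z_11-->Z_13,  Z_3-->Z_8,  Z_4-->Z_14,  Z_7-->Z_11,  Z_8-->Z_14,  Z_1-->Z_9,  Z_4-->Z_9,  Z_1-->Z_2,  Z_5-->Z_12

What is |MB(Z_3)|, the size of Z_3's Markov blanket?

7

Parents of Z_3: none.
Children of Z_3: Z_8, Z_9, Z_13.
Parents of each child, excluding Z_3:
  Z_8: Z_1
  Z_9: Z_1, Z_4
  Z_13: Z_2, Z_11
MB(Z_3) = {Z_1, Z_2, Z_4, Z_8, Z_9, Z_11, Z_13}, which has 7 nodes.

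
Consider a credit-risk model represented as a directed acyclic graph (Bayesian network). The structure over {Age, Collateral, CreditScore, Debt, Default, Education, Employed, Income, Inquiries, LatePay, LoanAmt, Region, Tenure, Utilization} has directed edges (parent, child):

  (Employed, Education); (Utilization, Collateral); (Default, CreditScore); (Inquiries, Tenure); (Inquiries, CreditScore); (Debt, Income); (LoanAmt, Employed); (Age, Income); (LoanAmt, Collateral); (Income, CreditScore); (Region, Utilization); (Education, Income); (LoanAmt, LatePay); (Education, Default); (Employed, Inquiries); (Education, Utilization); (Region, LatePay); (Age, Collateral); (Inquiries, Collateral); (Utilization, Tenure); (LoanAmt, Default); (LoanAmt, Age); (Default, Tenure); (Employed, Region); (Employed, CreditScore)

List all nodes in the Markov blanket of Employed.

{CreditScore, Default, Education, Income, Inquiries, LoanAmt, Region}

Employed's parents: LoanAmt.
Children of Employed: CreditScore, Education, Inquiries, Region.
Other parents of Employed's children:
  Inquiries: —
  Education: —
  Region: —
  CreditScore: Default, Income, Inquiries
Taking the union gives {CreditScore, Default, Education, Income, Inquiries, LoanAmt, Region}.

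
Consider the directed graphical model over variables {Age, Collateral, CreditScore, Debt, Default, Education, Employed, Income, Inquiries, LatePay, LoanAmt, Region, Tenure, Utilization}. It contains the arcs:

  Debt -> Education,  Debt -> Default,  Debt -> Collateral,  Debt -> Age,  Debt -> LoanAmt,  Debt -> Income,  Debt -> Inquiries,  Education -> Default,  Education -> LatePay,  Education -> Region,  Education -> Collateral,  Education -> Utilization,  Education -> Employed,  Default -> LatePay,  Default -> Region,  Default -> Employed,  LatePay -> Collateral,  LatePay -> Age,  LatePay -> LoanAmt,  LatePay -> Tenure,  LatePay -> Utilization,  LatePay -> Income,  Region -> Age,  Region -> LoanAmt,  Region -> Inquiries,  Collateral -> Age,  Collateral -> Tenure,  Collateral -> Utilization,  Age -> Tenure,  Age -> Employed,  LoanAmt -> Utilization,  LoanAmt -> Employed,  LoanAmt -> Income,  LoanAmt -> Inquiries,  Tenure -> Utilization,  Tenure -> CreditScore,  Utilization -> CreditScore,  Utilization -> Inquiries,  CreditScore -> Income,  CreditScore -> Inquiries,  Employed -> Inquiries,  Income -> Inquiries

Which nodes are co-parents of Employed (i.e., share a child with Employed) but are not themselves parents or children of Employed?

Children of Employed: Inquiries.
  parents(Inquiries) \ {Employed} = {CreditScore, Debt, Income, LoanAmt, Region, Utilization}.
Excluding nodes already adjacent to Employed (Age, Default, Education, Inquiries, LoanAmt), the co-parent-only contribution is {CreditScore, Debt, Income, Region, Utilization}.

{CreditScore, Debt, Income, Region, Utilization}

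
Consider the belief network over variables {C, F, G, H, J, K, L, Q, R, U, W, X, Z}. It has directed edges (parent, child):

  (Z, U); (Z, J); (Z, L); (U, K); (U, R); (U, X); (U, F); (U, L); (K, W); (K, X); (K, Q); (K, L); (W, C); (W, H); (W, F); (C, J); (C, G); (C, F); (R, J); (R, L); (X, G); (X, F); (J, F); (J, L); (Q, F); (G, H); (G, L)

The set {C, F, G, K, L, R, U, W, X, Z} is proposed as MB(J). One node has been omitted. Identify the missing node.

J has parents C, R, Z.
Children of J: F, L.
Co-parents of J (other parents of its children):
  parents(F) \ {J} = {C, Q, U, W, X}.
  parents(L) \ {J} = {G, K, R, U, Z}.
MB(J) = {C, F, G, K, L, Q, R, U, W, X, Z}.
Comparing with the claimed set, Q is missing.

Q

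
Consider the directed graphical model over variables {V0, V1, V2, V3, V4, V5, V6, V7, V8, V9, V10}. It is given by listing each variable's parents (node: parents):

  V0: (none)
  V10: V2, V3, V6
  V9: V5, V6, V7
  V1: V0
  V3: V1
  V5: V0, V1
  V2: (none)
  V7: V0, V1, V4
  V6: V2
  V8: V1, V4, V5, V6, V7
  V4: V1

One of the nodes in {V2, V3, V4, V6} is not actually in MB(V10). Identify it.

V4

The Markov blanket of a node is its parents, its children, and the other parents of its children.
V10's parents: V2, V3, V6.
Ch(V10) = {}.
V10 has no children, so there are no co-parents.
MB(V10) = {V2, V3, V6}.
V4 is neither a parent, child, nor co-parent of V10, so it does not belong.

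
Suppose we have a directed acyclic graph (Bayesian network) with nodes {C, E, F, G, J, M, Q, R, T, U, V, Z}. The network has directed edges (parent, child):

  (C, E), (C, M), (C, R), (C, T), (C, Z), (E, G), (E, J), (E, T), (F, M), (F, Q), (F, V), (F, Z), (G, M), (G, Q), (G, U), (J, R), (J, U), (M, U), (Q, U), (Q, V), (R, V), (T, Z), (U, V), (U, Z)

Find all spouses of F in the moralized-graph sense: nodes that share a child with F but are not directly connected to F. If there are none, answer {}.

Children of F: M, Q, V, Z.
  M: C, G
  Q: G
  V: Q, R, U
  Z: C, T, U
Excluding nodes already adjacent to F (M, Q, V, Z), the co-parent-only contribution is {C, G, R, T, U}.

{C, G, R, T, U}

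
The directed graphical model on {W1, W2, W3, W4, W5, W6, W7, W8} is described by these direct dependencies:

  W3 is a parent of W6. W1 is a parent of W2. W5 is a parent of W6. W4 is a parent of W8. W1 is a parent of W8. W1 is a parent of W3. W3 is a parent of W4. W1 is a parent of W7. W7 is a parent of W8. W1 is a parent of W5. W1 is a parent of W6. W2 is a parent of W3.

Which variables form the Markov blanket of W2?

{W1, W3}

W2 has parent W1.
Children of W2: W3.
Co-parents of W2 (other parents of its children):
  W3's other parent is W1.
So the Markov blanket of W2 is {W1, W3}.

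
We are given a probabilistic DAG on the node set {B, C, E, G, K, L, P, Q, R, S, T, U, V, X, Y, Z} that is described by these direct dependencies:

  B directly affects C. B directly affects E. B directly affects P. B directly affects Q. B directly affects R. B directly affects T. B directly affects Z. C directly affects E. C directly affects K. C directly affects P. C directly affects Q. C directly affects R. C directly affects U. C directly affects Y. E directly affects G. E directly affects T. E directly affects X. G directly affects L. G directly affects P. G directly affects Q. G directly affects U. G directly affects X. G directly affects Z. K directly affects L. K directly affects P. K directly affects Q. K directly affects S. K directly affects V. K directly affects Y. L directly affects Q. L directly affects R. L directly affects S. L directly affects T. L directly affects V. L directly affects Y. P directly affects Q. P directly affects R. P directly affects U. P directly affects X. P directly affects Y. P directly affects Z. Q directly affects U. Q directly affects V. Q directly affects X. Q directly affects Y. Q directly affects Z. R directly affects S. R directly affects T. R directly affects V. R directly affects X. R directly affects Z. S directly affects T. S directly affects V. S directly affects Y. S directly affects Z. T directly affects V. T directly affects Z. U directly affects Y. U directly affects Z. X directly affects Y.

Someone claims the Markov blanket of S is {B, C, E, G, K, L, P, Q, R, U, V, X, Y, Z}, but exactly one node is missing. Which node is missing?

T

The Markov blanket of a node is its parents, its children, and the other parents of its children.
Children of S: T, V, Y, Z.
S's parents: K, L, R.
For each child, the remaining parents (spouses of S):
  T's other parents are B, E, L, R.
  V also has parents K, L, Q, R, T.
  Y's other parents are C, K, L, P, Q, U, X.
  Z's other parents are B, G, P, Q, R, T, U.
MB(S) = {B, C, E, G, K, L, P, Q, R, T, U, V, X, Y, Z}.
Comparing with the claimed set, T is missing.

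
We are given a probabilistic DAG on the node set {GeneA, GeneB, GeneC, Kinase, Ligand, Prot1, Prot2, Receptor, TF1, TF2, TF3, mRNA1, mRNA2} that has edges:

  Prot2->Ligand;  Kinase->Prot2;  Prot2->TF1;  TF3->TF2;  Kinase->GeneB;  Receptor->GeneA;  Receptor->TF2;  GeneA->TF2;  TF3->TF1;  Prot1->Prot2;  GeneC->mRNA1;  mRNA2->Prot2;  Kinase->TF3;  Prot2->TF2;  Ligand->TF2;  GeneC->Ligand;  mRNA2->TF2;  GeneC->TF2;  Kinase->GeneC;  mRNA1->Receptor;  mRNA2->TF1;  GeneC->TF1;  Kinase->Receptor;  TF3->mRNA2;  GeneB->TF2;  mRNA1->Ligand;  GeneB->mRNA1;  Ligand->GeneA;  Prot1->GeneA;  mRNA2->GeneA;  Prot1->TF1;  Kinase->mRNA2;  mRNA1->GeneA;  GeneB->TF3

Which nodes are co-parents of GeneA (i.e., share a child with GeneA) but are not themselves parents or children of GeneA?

Children of GeneA: TF2.
  TF2: GeneB, GeneC, Ligand, Prot2, Receptor, TF3, mRNA2
Excluding nodes already adjacent to GeneA (Ligand, Prot1, Receptor, TF2, mRNA1, mRNA2), the co-parent-only contribution is {GeneB, GeneC, Prot2, TF3}.

{GeneB, GeneC, Prot2, TF3}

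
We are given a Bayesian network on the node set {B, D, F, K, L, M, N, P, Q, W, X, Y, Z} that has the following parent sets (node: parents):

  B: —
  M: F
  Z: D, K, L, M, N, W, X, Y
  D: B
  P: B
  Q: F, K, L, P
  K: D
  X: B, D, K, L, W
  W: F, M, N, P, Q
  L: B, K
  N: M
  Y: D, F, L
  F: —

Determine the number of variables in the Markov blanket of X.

X has child Z.
X has parents B, D, K, L, W.
Co-parents of X (other parents of its children):
  Z: D, K, L, M, N, W, Y
MB(X) = {B, D, K, L, M, N, W, Y, Z}, which has 9 nodes.

9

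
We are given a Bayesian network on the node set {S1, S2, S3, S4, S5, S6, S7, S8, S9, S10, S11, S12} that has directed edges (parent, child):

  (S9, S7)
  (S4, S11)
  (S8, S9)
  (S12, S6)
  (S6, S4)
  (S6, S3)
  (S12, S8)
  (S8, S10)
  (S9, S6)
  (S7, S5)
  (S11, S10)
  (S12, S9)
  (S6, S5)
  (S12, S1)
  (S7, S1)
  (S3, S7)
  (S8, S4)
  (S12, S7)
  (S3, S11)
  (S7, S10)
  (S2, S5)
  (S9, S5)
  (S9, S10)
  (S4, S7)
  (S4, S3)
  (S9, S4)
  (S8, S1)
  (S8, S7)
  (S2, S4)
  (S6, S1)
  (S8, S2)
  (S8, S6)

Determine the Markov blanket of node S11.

{S3, S4, S7, S8, S9, S10}

The Markov blanket of a node is its parents, its children, and the other parents of its children.
Ch(S11) = {S10}.
Pa(S11) = {S3, S4}.
Parents of each child, excluding S11:
  parents(S10) \ {S11} = {S7, S8, S9}.
So the Markov blanket of S11 is {S3, S4, S7, S8, S9, S10}.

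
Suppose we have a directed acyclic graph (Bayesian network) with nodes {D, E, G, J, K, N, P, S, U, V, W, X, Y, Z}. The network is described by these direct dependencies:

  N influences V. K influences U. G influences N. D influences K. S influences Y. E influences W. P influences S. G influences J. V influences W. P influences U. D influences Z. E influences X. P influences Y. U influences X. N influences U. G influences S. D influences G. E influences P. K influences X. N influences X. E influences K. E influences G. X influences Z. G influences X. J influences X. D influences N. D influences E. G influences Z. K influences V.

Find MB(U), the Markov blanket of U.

{E, G, J, K, N, P, X}

U's children: X.
Pa(U) = {K, N, P}.
Co-parents of U (other parents of its children):
  X: E, G, J, K, N
MB(U) = {E, G, J, K, N, P, X}.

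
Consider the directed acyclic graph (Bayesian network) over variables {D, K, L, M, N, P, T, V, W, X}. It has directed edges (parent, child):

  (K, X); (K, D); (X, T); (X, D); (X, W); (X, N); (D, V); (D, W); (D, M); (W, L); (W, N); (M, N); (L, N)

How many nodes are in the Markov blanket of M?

By definition, MB(M) is built from M's parents, M's children, and the co-parents of M.
M has parent D.
M has child N.
Parents of each child, excluding M:
  N: L, W, X
MB(M) = {D, L, N, W, X}, which has 5 nodes.

5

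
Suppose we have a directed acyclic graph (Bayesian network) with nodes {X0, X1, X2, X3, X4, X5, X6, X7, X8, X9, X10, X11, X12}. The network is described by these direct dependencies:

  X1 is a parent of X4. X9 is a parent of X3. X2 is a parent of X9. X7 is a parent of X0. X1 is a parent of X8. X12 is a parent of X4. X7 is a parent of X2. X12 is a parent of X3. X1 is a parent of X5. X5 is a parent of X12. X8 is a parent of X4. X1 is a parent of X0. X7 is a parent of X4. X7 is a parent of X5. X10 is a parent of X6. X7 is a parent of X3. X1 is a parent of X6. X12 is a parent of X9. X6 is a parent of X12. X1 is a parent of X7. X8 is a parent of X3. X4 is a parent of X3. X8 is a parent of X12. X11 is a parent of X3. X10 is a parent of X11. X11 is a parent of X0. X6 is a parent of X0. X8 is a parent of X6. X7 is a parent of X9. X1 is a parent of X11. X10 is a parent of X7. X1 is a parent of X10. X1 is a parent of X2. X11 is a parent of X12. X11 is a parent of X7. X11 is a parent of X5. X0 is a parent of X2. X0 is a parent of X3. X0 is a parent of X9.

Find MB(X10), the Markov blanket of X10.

{X1, X6, X7, X8, X11}

A node's Markov blanket = Pa ∪ Ch ∪ (parents of Ch other than the node itself).
X10 has parent X1.
Children of X10: X6, X7, X11.
Other parents of X10's children:
  X6's other parents are X1, X8.
  X11 also has parent X1.
  parents(X7) \ {X10} = {X1, X11}.
So the Markov blanket of X10 is {X1, X6, X7, X8, X11}.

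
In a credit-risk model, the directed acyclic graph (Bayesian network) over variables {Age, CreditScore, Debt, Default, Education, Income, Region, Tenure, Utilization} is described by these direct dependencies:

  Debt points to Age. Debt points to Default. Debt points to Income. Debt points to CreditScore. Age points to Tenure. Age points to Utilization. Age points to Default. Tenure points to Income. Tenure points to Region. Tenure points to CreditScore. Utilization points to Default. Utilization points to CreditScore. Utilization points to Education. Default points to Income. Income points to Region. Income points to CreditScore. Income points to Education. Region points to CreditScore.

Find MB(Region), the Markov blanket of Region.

Pa(Region) = {Income, Tenure}.
Region's children: CreditScore.
Other parents of Region's children:
  CreditScore's other parents are Debt, Income, Tenure, Utilization.
Union: {Income, Tenure} ∪ {CreditScore} ∪ {Debt, Income, Tenure, Utilization} = {CreditScore, Debt, Income, Tenure, Utilization}.

{CreditScore, Debt, Income, Tenure, Utilization}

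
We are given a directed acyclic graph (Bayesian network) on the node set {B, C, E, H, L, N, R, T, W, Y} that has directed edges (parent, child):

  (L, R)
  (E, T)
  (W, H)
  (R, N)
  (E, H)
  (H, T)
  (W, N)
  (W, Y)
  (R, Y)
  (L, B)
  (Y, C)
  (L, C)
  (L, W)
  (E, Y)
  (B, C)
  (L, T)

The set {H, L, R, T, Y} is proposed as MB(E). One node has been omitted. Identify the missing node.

A node's Markov blanket = Pa ∪ Ch ∪ (parents of Ch other than the node itself).
E has no parents.
Children of E: H, T, Y.
Other parents of E's children:
  Y: R, W
  H: W
  T: H, L
MB(E) = {H, L, R, T, W, Y}.
Comparing with the claimed set, W is missing.

W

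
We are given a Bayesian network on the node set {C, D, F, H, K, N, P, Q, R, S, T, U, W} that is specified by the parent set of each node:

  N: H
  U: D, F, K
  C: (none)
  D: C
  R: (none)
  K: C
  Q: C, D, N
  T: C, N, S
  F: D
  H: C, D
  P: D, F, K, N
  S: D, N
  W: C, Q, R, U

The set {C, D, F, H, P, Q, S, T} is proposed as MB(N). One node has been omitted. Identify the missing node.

A node's Markov blanket = Pa ∪ Ch ∪ (parents of Ch other than the node itself).
Children of N: P, Q, S, T.
Pa(N) = {H}.
For each child, the remaining parents (spouses of N):
  P: D, F, K
  Q: C, D
  S: D
  T: C, S
MB(N) = {C, D, F, H, K, P, Q, S, T}.
Comparing with the claimed set, K is missing.

K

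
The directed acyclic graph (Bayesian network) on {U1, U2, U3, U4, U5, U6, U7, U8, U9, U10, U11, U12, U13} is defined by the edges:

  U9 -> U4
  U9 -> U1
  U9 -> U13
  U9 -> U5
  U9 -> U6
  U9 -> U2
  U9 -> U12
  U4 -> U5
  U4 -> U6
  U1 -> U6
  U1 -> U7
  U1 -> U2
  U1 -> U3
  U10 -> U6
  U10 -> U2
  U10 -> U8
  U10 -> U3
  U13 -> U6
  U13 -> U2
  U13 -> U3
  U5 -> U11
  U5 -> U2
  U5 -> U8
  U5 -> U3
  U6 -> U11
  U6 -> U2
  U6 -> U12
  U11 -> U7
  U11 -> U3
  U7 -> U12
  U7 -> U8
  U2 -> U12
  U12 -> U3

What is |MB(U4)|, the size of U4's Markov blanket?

By definition, MB(U4) is built from U4's parents, U4's children, and the co-parents of U4.
U4's parents: U9.
U4 has children U5, U6.
Co-parents of U4 (other parents of its children):
  parents(U5) \ {U4} = {U9}.
  U6 also has parents U1, U9, U10, U13.
MB(U4) = {U1, U5, U6, U9, U10, U13}, which has 6 nodes.

6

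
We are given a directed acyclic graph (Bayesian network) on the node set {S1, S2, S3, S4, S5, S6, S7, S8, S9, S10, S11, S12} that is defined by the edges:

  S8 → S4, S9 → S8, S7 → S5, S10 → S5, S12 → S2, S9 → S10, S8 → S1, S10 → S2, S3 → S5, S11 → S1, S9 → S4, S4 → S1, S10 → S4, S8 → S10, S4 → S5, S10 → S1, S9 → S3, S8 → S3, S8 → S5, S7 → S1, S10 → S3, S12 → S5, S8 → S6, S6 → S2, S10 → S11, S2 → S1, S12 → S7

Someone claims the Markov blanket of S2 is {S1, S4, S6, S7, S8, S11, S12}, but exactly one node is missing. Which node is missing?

A node's Markov blanket = Pa ∪ Ch ∪ (parents of Ch other than the node itself).
Pa(S2) = {S6, S10, S12}.
S2's children: S1.
For each child, the remaining parents (spouses of S2):
  S1's other parents are S4, S7, S8, S10, S11.
MB(S2) = {S1, S4, S6, S7, S8, S10, S11, S12}.
Comparing with the claimed set, S10 is missing.

S10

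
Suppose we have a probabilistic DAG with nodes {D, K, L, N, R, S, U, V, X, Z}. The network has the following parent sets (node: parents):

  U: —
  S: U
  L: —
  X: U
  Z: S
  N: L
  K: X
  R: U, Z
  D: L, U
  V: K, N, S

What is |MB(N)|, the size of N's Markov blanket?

By definition, MB(N) is built from N's parents, N's children, and the co-parents of N.
N has child V.
N has parent L.
For each child, the remaining parents (spouses of N):
  V: K, S
MB(N) = {K, L, S, V}, which has 4 nodes.

4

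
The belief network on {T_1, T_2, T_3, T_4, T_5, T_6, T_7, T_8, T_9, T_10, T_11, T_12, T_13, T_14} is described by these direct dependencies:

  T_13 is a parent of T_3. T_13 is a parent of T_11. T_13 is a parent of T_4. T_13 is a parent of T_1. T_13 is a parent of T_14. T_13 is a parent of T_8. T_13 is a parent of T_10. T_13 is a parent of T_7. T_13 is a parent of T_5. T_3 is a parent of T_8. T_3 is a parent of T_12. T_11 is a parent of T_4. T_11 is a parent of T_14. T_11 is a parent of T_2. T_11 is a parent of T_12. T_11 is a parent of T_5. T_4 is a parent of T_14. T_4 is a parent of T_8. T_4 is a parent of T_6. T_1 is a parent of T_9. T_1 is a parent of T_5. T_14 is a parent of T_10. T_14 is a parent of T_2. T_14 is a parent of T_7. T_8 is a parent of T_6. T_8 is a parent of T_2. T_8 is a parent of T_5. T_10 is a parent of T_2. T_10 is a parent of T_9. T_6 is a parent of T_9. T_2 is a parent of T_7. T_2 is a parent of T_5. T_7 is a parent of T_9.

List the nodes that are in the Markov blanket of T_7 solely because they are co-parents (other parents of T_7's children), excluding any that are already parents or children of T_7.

{T_1, T_6, T_10}

Children of T_7: T_9.
  T_9: T_1, T_6, T_10
Excluding nodes already adjacent to T_7 (T_2, T_9, T_13, T_14), the co-parent-only contribution is {T_1, T_6, T_10}.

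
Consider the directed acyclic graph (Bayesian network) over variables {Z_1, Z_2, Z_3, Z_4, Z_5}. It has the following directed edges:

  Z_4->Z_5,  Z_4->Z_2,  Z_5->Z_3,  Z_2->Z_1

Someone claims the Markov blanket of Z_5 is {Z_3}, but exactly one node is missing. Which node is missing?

Z_5's parents: Z_4.
Children of Z_5: Z_3.
For each child, the remaining parents (spouses of Z_5):
  Z_3: —
MB(Z_5) = {Z_3, Z_4}.
Comparing with the claimed set, Z_4 is missing.

Z_4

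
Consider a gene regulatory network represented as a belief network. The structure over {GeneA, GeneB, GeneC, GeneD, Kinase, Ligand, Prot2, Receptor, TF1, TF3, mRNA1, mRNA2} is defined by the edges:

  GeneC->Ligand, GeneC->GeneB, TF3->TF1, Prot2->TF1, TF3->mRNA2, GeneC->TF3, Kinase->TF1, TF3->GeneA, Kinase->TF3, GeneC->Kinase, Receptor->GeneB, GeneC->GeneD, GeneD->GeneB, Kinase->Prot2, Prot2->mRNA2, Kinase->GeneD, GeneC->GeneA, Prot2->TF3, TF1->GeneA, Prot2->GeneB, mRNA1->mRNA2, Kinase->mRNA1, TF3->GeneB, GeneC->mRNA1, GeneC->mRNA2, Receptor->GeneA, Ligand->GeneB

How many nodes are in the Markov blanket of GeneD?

Pa(GeneD) = {GeneC, Kinase}.
GeneD's children: GeneB.
Other parents of GeneD's children:
  GeneB's other parents are GeneC, Ligand, Prot2, Receptor, TF3.
MB(GeneD) = {GeneB, GeneC, Kinase, Ligand, Prot2, Receptor, TF3}, which has 7 nodes.

7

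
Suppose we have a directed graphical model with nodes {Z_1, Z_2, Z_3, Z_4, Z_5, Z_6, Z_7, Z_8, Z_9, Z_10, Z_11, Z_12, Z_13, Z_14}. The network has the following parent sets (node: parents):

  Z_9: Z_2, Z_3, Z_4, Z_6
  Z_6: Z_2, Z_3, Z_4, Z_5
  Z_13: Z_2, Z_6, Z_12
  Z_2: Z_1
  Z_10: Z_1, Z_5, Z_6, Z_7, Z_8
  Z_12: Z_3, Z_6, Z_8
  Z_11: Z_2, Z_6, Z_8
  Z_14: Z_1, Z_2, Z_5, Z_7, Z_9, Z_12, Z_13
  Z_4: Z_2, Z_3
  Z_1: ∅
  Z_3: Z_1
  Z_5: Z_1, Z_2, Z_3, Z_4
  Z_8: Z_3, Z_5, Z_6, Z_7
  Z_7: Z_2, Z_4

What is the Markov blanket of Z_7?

{Z_1, Z_2, Z_3, Z_4, Z_5, Z_6, Z_8, Z_9, Z_10, Z_12, Z_13, Z_14}

A node's Markov blanket = Pa ∪ Ch ∪ (parents of Ch other than the node itself).
Z_7 has children Z_8, Z_10, Z_14.
Z_7 has parents Z_2, Z_4.
Co-parents of Z_7 (other parents of its children):
  Z_8's other parents are Z_3, Z_5, Z_6.
  parents(Z_10) \ {Z_7} = {Z_1, Z_5, Z_6, Z_8}.
  Z_14 also has parents Z_1, Z_2, Z_5, Z_9, Z_12, Z_13.
So the Markov blanket of Z_7 is {Z_1, Z_2, Z_3, Z_4, Z_5, Z_6, Z_8, Z_9, Z_10, Z_12, Z_13, Z_14}.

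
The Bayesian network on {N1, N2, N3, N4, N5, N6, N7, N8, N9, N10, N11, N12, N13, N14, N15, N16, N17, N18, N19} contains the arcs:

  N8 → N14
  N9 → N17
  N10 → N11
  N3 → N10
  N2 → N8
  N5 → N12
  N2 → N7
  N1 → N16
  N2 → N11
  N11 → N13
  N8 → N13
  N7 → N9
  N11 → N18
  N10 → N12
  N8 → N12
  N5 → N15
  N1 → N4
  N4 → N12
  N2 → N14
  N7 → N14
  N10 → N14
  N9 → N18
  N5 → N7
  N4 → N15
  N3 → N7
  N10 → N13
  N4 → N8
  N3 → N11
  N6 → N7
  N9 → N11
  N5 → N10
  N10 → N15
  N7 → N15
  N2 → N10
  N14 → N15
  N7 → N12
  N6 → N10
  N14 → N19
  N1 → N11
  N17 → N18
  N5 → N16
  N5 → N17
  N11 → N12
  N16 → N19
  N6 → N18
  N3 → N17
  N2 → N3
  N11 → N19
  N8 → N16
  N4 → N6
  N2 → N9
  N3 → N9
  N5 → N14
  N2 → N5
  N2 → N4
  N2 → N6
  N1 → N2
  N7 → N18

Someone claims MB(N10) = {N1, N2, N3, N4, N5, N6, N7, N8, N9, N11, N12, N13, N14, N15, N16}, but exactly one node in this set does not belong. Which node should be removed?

Children of N10: N11, N12, N13, N14, N15.
N10's parents: N2, N3, N5, N6.
Other parents of N10's children:
  N11: N1, N2, N3, N9
  N12: N4, N5, N7, N8, N11
  N13: N8, N11
  N14: N2, N5, N7, N8
  N15: N4, N5, N7, N14
MB(N10) = {N1, N2, N3, N4, N5, N6, N7, N8, N9, N11, N12, N13, N14, N15}.
N16 is neither a parent, child, nor co-parent of N10, so it does not belong.

N16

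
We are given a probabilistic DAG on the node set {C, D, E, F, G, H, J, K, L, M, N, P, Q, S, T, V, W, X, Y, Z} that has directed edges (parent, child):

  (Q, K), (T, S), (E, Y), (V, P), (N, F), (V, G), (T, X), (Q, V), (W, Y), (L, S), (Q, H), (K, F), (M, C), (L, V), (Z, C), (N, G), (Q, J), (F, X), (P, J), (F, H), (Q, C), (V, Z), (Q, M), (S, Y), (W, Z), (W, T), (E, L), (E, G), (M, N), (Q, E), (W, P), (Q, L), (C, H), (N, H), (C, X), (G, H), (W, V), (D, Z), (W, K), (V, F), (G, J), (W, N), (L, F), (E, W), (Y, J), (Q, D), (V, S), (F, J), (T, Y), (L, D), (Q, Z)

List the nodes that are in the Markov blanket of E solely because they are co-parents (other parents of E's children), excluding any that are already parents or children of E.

Children of E: G, L, W, Y.
  W has no other parent.
  L's other parent is Q.
  G also has parents N, V.
  Y also has parents S, T, W.
Excluding nodes already adjacent to E (G, L, Q, W, Y), the co-parent-only contribution is {N, S, T, V}.

{N, S, T, V}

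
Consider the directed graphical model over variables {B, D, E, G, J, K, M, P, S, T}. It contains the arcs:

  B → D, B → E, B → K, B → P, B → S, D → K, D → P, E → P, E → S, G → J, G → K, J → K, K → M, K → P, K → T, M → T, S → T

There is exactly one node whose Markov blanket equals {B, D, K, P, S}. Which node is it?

E

The target node must have every member of {B, D, K, P, S} as a parent, child, or co-parent, and no others.
Parents of E: B; children: P, S; co-parents: B, D, K.
These exactly cover the given set, so the node is E.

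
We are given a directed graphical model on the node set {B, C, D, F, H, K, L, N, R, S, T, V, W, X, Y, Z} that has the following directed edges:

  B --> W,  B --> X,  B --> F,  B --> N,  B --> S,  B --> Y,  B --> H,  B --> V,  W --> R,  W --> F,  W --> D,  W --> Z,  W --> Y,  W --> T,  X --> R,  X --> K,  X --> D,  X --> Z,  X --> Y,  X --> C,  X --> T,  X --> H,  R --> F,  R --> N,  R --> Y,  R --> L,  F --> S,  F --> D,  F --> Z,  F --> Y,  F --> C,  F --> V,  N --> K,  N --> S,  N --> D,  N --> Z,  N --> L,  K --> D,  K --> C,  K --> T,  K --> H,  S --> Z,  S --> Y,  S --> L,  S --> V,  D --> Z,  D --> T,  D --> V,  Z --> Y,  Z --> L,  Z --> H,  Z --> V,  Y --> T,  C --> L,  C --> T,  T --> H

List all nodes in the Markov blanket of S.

{B, C, D, F, L, N, R, V, W, X, Y, Z}

By definition, MB(S) is built from S's parents, S's children, and the co-parents of S.
S's parents: B, F, N.
Children of S: L, V, Y, Z.
Co-parents of S (other parents of its children):
  Z: D, F, N, W, X
  Y: B, F, R, W, X, Z
  L: C, N, R, Z
  V: B, D, F, Z
Union: {B, F, N} ∪ {L, V, Y, Z} ∪ {B, C, D, F, N, R, W, X, Z} = {B, C, D, F, L, N, R, V, W, X, Y, Z}.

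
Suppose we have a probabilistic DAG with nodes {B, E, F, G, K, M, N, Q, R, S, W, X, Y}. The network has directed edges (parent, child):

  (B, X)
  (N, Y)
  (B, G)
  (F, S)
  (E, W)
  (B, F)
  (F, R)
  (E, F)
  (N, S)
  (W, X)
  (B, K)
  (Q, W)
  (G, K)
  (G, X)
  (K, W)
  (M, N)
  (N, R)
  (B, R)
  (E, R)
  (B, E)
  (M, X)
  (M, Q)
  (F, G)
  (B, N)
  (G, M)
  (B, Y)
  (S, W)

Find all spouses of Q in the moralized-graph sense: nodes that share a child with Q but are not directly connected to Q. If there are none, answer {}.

{E, K, S}

Children of Q: W.
  W's other parents are E, K, S.
Excluding nodes already adjacent to Q (M, W), the co-parent-only contribution is {E, K, S}.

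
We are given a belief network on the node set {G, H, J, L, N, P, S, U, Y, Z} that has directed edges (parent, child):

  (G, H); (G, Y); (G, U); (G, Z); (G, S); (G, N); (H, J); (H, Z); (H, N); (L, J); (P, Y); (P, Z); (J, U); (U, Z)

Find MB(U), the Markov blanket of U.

{G, H, J, P, Z}

By definition, MB(U) is built from U's parents, U's children, and the co-parents of U.
Pa(U) = {G, J}.
Ch(U) = {Z}.
Co-parents of U (other parents of its children):
  Z's other parents are G, H, P.
Taking the union gives {G, H, J, P, Z}.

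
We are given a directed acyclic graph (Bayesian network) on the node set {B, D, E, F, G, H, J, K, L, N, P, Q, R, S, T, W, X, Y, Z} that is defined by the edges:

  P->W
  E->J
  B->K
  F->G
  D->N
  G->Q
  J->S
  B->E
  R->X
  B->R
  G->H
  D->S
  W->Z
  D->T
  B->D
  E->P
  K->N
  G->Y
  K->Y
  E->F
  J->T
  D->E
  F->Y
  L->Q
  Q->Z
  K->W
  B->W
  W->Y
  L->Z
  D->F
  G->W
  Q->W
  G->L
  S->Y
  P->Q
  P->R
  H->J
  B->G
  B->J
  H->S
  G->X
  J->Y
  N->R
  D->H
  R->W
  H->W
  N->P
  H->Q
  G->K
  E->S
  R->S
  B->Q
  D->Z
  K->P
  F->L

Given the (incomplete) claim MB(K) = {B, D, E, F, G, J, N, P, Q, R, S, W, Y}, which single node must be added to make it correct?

H

K's parents: B, G.
K's children: N, P, W, Y.
Other parents of K's children:
  N: D
  P: E, N
  W: B, G, H, P, Q, R
  Y: F, G, J, S, W
MB(K) = {B, D, E, F, G, H, J, N, P, Q, R, S, W, Y}.
Comparing with the claimed set, H is missing.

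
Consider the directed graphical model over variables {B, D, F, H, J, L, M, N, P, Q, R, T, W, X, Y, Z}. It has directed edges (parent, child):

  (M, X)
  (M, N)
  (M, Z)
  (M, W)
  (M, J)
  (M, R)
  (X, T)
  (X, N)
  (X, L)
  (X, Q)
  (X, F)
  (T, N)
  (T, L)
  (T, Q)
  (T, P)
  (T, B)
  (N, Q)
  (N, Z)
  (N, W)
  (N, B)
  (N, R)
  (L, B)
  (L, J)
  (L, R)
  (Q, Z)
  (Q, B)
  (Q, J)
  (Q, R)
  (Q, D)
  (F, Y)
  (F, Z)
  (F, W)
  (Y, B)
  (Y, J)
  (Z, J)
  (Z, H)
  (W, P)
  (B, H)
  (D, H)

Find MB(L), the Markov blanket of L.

{B, J, M, N, Q, R, T, X, Y, Z}

Pa(L) = {T, X}.
Children of L: B, J, R.
Co-parents of L (other parents of its children):
  B's other parents are N, Q, T, Y.
  J's other parents are M, Q, Y, Z.
  R also has parents M, N, Q.
Union: {T, X} ∪ {B, J, R} ∪ {M, N, Q, T, Y, Z} = {B, J, M, N, Q, R, T, X, Y, Z}.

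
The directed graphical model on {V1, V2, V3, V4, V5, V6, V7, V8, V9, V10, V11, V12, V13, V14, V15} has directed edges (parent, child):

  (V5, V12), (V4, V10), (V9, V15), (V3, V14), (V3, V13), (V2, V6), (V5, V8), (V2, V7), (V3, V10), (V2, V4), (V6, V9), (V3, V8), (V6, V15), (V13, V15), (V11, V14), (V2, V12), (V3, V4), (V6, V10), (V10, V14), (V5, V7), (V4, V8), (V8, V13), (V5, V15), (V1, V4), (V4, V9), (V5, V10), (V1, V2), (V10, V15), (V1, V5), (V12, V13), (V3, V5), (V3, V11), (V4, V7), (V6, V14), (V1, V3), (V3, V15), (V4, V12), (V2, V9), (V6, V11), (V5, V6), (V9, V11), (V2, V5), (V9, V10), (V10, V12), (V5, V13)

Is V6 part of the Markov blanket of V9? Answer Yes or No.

Yes

V6 is a parent of V9.
So V6 ∈ MB(V9).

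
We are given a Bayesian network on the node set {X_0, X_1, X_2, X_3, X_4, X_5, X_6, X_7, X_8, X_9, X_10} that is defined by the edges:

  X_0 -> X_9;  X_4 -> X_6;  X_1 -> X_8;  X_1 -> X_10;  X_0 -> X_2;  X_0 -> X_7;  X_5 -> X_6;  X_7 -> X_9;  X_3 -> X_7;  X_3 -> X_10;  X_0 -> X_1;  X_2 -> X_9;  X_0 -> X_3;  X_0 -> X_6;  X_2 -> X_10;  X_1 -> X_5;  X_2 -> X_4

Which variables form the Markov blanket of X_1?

Recall MB(v) = parents ∪ children ∪ spouses, where spouses are the other parents of v's children.
Parents of X_1: X_0.
X_1's children: X_5, X_8, X_10.
For each child, the remaining parents (spouses of X_1):
  X_5 has no other parent.
  X_8: no additional parents.
  parents(X_10) \ {X_1} = {X_2, X_3}.
MB(X_1) = {X_0, X_2, X_3, X_5, X_8, X_10}.

{X_0, X_2, X_3, X_5, X_8, X_10}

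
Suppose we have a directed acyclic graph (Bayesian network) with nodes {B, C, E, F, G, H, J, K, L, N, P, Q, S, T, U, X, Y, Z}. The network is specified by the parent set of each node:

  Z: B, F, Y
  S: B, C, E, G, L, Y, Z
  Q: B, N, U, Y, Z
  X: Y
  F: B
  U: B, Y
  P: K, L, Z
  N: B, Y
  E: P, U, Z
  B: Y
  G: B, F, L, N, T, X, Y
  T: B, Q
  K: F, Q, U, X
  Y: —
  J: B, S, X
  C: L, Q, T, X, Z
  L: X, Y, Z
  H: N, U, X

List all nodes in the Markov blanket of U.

{B, E, F, H, K, N, P, Q, X, Y, Z}

The Markov blanket of a node is its parents, its children, and the other parents of its children.
U's parents: B, Y.
U's children: E, H, K, Q.
Parents of each child, excluding U:
  parents(Q) \ {U} = {B, N, Y, Z}.
  H also has parents N, X.
  K also has parents F, Q, X.
  E's other parents are P, Z.
So the Markov blanket of U is {B, E, F, H, K, N, P, Q, X, Y, Z}.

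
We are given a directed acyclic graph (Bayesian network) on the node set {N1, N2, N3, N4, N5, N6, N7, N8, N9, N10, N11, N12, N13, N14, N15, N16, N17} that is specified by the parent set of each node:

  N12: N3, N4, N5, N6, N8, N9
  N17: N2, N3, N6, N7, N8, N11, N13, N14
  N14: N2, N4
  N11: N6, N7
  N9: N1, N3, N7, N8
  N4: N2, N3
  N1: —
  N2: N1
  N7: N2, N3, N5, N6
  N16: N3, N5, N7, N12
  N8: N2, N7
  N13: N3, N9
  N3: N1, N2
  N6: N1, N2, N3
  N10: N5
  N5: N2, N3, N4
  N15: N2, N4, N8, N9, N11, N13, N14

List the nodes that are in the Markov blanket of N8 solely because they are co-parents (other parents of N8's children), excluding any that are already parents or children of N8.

{N1, N3, N4, N5, N6, N11, N13, N14}

Children of N8: N9, N12, N15, N17.
  N9's other parents are N1, N3, N7.
  N12 also has parents N3, N4, N5, N6, N9.
  parents(N15) \ {N8} = {N2, N4, N9, N11, N13, N14}.
  N17 also has parents N2, N3, N6, N7, N11, N13, N14.
Excluding nodes already adjacent to N8 (N2, N7, N9, N12, N15, N17), the co-parent-only contribution is {N1, N3, N4, N5, N6, N11, N13, N14}.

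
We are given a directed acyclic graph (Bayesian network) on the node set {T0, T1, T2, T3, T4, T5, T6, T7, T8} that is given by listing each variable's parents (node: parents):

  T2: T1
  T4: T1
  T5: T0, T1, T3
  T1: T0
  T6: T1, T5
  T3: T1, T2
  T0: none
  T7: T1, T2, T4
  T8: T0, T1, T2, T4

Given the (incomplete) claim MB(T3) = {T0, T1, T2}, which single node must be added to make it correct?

T5

Children of T3: T5.
Parents of T3: T1, T2.
Other parents of T3's children:
  T5's other parents are T0, T1.
MB(T3) = {T0, T1, T2, T5}.
Comparing with the claimed set, T5 is missing.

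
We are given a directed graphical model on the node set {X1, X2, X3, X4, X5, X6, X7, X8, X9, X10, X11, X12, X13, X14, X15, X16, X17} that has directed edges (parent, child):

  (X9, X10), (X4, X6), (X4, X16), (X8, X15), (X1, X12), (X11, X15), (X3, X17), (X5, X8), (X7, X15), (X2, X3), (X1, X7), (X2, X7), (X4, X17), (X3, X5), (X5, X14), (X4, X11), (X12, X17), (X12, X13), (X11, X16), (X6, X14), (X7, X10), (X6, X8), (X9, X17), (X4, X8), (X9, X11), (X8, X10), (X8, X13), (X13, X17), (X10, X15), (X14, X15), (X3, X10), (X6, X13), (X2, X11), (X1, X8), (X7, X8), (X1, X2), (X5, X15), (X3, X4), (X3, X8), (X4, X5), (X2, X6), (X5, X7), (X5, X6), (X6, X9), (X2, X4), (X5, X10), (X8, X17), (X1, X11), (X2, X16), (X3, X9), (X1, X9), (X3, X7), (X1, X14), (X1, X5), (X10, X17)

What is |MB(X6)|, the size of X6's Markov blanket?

11

X6's children: X8, X9, X13, X14.
X6's parents: X2, X4, X5.
Other parents of X6's children:
  parents(X8) \ {X6} = {X1, X3, X4, X5, X7}.
  X9 also has parents X1, X3.
  X13 also has parents X8, X12.
  X14's other parents are X1, X5.
MB(X6) = {X1, X2, X3, X4, X5, X7, X8, X9, X12, X13, X14}, which has 11 nodes.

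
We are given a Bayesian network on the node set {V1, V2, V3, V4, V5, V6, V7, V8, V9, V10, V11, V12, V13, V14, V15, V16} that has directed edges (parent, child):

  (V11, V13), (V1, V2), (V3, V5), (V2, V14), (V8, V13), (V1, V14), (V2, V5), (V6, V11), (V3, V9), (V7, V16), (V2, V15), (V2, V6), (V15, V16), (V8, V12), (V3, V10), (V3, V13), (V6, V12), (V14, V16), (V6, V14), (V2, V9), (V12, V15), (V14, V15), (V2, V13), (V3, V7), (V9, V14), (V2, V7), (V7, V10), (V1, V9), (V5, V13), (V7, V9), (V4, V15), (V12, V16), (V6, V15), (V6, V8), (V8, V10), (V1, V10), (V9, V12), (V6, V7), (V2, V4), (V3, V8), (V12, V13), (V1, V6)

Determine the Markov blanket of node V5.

A node's Markov blanket = Pa ∪ Ch ∪ (parents of Ch other than the node itself).
V5 has parents V2, V3.
V5 has child V13.
Other parents of V5's children:
  V13: V2, V3, V8, V11, V12
Taking the union gives {V2, V3, V8, V11, V12, V13}.

{V2, V3, V8, V11, V12, V13}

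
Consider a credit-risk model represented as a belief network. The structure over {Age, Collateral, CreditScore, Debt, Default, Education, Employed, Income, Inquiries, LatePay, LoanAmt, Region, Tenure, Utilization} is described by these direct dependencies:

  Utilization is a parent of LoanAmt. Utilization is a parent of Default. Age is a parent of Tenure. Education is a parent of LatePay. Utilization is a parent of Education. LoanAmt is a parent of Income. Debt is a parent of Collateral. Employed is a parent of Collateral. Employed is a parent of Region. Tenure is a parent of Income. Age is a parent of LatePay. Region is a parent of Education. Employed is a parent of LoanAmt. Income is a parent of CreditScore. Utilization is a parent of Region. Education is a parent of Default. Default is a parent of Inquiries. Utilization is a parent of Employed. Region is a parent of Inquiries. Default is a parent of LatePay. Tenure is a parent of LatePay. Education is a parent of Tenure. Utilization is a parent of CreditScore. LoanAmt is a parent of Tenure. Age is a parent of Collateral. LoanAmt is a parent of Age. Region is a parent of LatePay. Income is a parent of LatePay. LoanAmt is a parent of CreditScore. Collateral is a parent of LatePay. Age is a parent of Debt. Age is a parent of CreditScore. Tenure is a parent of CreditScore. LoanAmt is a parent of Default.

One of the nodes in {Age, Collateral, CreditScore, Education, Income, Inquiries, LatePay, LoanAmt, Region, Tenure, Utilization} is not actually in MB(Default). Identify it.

CreditScore

Parents of Default: Education, LoanAmt, Utilization.
Default has children Inquiries, LatePay.
Other parents of Default's children:
  Inquiries's other parent is Region.
  LatePay's other parents are Age, Collateral, Education, Income, Region, Tenure.
MB(Default) = {Age, Collateral, Education, Income, Inquiries, LatePay, LoanAmt, Region, Tenure, Utilization}.
CreditScore is neither a parent, child, nor co-parent of Default, so it does not belong.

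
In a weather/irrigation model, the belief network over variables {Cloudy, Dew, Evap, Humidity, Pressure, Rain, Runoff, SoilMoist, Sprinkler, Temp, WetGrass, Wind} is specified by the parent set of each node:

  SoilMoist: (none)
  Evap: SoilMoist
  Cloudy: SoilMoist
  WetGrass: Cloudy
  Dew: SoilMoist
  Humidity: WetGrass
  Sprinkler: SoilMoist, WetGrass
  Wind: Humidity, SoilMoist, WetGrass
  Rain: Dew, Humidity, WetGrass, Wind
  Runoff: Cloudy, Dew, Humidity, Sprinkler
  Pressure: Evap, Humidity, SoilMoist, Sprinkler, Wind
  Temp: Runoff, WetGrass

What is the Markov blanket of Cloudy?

Recall MB(v) = parents ∪ children ∪ spouses, where spouses are the other parents of v's children.
Ch(Cloudy) = {Runoff, WetGrass}.
Cloudy's parents: SoilMoist.
Other parents of Cloudy's children:
  WetGrass has no other parent.
  Runoff also has parents Dew, Humidity, Sprinkler.
MB(Cloudy) = {Dew, Humidity, Runoff, SoilMoist, Sprinkler, WetGrass}.

{Dew, Humidity, Runoff, SoilMoist, Sprinkler, WetGrass}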